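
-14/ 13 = -1.08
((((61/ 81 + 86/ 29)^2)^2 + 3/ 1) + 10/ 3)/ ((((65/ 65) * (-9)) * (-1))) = 6014549811596098/ 274015150880409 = 21.95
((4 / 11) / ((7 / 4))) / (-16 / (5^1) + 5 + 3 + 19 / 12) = 960 / 29491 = 0.03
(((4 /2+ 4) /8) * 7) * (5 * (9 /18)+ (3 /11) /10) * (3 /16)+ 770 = 2719157 /3520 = 772.49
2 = 2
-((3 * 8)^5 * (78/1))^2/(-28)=96436542448336896/7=13776648921190985.14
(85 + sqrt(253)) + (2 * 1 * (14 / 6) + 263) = sqrt(253) + 1058 / 3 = 368.57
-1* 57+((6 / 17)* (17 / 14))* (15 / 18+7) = -751 / 14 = -53.64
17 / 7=2.43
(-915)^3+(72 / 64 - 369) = -6128489943 / 8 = -766061242.88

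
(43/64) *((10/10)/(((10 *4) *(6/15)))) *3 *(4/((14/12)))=387/896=0.43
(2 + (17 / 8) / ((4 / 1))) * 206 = 8343 / 16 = 521.44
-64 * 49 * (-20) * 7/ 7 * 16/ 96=31360/ 3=10453.33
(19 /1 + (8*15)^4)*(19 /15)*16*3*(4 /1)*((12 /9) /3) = 1008599132416 /45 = 22413314053.69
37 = 37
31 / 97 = 0.32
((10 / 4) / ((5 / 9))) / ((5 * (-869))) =-9 / 8690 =-0.00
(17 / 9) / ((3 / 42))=238 / 9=26.44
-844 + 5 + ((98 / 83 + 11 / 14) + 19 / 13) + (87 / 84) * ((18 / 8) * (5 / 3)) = -831.69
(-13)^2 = 169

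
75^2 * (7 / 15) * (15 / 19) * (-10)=-393750 / 19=-20723.68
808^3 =527514112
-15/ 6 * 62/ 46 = -155/ 46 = -3.37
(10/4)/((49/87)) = 435/98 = 4.44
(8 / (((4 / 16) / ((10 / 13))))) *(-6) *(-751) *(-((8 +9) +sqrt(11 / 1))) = -24512640 / 13 - 1441920 *sqrt(11) / 13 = -2253457.51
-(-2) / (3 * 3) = 2 / 9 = 0.22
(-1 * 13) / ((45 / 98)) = -1274 / 45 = -28.31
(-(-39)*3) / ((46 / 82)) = 4797 / 23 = 208.57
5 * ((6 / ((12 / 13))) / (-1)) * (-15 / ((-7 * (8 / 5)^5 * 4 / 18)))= -27421875 / 917504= -29.89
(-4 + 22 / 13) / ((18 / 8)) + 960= 37400 / 39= 958.97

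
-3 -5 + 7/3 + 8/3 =-3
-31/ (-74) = 31/ 74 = 0.42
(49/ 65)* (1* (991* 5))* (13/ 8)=48559/ 8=6069.88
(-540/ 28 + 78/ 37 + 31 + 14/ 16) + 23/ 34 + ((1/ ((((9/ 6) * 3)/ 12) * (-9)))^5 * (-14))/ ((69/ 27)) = 19873718297389/ 1291643967096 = 15.39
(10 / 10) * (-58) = -58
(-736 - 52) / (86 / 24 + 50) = -9456 / 643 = -14.71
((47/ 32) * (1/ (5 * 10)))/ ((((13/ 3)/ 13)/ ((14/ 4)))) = 987/ 3200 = 0.31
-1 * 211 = -211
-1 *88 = -88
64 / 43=1.49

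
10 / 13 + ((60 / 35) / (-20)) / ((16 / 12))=1283 / 1820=0.70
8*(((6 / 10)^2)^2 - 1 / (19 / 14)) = -57688 / 11875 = -4.86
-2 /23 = -0.09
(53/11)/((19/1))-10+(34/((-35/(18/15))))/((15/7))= -268837/26125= -10.29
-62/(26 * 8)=-0.30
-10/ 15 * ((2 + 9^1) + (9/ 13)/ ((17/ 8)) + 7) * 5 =-13500/ 221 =-61.09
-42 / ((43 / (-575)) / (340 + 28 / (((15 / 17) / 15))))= 19706400 / 43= 458288.37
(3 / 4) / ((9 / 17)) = 17 / 12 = 1.42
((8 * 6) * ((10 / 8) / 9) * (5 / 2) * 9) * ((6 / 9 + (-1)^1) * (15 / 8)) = -375 / 4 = -93.75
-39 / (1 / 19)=-741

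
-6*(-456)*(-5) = -13680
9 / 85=0.11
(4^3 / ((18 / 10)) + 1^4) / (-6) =-6.09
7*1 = 7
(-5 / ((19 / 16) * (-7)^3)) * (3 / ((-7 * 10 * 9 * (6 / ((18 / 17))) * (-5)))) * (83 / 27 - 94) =-3928 / 20939121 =-0.00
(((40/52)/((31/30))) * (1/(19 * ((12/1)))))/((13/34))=850/99541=0.01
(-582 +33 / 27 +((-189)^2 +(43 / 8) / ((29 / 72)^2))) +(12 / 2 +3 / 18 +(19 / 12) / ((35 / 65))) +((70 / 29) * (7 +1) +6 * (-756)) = 6499058327 / 211932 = 30665.77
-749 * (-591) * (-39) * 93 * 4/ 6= -1070349462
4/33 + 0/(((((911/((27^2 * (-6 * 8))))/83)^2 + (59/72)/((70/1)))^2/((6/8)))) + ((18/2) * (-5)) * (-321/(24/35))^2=-20827161869/2112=-9861345.58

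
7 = 7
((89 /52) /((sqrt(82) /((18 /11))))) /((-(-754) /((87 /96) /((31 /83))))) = 66483 * sqrt(82) /604873984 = 0.00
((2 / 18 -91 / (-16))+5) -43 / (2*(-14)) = 12433 / 1008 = 12.33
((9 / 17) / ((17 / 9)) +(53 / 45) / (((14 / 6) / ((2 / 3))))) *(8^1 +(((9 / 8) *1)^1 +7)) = 2414407 / 242760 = 9.95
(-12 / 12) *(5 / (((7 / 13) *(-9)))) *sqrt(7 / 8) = 65 *sqrt(14) / 252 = 0.97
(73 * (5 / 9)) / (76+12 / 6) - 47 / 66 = -742 / 3861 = -0.19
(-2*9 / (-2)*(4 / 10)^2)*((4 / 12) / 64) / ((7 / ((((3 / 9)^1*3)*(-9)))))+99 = 277173 / 2800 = 98.99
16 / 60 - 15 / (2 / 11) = -2467 / 30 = -82.23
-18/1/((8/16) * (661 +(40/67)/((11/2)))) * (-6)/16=19899/974474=0.02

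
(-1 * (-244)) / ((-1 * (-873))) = 244 / 873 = 0.28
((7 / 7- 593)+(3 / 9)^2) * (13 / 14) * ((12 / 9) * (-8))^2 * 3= -5065216 / 27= -187600.59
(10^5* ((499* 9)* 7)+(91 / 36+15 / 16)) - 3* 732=452692484275 / 144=3143697807.47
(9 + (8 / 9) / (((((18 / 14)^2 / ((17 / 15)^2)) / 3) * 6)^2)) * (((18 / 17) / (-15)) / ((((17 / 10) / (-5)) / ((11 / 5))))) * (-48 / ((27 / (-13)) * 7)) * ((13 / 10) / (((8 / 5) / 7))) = 203041976320612 / 2591771326875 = 78.34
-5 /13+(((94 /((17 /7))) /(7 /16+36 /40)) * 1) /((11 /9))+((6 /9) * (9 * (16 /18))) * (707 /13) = 18809101 /60027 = 313.34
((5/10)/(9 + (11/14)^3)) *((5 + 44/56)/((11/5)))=39690/286297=0.14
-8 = -8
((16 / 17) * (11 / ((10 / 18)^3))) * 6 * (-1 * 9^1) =-6928416 / 2125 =-3260.43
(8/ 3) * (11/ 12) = 22/ 9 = 2.44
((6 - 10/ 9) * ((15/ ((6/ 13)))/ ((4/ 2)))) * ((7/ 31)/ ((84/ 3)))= 715/ 1116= 0.64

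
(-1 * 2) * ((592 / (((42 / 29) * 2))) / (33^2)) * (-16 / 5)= 137344 / 114345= 1.20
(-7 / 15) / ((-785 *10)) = 7 / 117750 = 0.00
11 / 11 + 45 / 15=4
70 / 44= 35 / 22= 1.59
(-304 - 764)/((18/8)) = -1424/3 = -474.67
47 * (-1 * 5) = -235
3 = 3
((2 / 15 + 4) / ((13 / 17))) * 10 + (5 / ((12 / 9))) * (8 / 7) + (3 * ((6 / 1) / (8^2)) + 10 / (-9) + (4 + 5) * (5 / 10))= 1625083 / 26208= 62.01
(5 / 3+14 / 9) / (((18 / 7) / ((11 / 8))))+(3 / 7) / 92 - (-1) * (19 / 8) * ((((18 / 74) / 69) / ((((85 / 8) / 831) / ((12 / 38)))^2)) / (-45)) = 8553414137743 / 5299001694000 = 1.61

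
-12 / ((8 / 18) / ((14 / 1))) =-378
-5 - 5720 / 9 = -640.56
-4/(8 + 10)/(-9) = 2/81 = 0.02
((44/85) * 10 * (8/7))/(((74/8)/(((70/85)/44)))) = 128/10693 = 0.01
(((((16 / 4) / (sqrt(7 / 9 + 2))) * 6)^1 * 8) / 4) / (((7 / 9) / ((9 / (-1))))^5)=-502096953744 / 84035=-5974855.16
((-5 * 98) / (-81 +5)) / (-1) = -245 / 38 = -6.45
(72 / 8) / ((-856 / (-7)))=63 / 856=0.07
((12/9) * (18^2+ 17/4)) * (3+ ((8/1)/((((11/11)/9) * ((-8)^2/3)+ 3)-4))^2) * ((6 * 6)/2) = 292119.00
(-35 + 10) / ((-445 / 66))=330 / 89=3.71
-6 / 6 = -1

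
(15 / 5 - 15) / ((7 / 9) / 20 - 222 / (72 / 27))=1080 / 7489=0.14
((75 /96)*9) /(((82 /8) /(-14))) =-9.60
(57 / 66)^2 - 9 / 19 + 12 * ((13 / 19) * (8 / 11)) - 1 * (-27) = 305707 / 9196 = 33.24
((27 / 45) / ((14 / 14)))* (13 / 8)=39 / 40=0.98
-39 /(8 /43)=-1677 /8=-209.62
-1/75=-0.01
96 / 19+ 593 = 11363 / 19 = 598.05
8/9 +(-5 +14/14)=-28/9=-3.11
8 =8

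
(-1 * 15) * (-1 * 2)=30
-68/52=-1.31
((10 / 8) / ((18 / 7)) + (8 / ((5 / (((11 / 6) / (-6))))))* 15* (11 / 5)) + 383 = 132247 / 360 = 367.35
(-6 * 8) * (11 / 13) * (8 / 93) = -1408 / 403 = -3.49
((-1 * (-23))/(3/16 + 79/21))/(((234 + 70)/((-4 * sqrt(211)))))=-1932 * sqrt(211)/25213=-1.11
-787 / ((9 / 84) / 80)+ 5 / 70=-587626.60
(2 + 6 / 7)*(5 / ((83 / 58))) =5800 / 581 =9.98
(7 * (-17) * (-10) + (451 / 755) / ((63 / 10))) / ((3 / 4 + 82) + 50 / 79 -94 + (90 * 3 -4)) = 3577553552 / 767708613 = 4.66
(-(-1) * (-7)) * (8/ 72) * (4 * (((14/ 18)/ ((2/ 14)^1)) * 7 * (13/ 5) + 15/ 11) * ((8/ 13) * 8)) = -89105408/ 57915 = -1538.55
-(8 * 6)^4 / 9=-589824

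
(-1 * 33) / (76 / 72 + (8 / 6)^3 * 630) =-594 / 26899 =-0.02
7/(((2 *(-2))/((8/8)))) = -1.75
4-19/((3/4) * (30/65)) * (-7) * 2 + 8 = 7024/9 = 780.44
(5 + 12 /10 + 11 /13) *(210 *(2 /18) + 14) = 51296 /195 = 263.06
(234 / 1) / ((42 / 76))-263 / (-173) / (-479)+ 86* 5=495045617 / 580069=853.43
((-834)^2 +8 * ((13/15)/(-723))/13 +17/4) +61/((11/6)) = 331923316823/477180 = 695593.52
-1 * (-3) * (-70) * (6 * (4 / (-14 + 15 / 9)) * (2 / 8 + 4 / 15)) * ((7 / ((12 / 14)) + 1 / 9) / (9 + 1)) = 32333 / 185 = 174.77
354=354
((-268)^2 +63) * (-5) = -359435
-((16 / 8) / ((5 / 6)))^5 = -248832 / 3125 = -79.63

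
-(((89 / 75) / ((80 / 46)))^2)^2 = -17557851463681 / 81000000000000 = -0.22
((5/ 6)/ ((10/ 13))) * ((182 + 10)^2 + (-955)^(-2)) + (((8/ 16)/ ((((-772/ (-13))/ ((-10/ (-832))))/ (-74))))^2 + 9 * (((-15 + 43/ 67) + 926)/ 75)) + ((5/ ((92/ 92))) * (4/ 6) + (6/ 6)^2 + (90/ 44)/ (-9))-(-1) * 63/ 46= 1133626169024320192714637/ 28304655870343987200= 40050.87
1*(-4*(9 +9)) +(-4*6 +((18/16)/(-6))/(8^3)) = -786435/8192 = -96.00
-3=-3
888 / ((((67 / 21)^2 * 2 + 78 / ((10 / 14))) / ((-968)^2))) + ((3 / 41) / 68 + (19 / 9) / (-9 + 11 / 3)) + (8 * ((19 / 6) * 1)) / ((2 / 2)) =5115248421307665 / 796464688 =6422442.20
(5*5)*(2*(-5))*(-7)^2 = -12250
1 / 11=0.09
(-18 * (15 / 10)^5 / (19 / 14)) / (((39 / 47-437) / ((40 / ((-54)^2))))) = 987 / 311600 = 0.00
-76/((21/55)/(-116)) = 23089.52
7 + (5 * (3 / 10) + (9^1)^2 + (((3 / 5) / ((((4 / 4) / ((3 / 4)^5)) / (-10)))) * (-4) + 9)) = 13337 / 128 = 104.20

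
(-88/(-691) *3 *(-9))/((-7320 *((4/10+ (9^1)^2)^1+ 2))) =33/5858989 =0.00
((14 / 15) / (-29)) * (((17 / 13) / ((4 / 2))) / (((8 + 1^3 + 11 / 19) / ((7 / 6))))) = -2261 / 882180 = -0.00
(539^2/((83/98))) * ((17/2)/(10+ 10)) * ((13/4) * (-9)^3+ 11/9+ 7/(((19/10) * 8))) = -48988142291011/141930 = -345157065.39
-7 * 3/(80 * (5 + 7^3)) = -0.00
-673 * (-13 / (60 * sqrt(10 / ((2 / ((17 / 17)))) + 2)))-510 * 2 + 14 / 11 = -11206 / 11 + 8749 * sqrt(7) / 420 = -963.61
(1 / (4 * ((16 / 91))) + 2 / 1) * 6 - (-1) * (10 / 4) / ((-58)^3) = 16023563 / 780448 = 20.53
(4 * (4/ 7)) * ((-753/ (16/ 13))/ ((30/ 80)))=-26104/ 7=-3729.14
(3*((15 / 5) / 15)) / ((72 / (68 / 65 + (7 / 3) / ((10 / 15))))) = 197 / 5200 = 0.04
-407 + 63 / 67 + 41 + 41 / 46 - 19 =-1180925 / 3082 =-383.17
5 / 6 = 0.83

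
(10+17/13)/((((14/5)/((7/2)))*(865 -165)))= 21/1040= 0.02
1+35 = 36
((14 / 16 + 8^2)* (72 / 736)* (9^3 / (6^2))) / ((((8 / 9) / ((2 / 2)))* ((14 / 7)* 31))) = 3405159 / 1460224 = 2.33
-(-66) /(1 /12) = 792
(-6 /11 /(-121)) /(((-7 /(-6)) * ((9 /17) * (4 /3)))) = 51 /9317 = 0.01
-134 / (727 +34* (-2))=-0.20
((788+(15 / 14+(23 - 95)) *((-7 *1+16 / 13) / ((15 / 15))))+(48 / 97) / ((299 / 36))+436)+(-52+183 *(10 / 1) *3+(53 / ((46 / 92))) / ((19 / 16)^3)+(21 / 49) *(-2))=2838238738401 / 397863154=7133.71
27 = 27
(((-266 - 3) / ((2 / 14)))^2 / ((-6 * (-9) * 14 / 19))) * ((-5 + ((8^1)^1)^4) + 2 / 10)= 49217202482 / 135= 364571870.24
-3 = -3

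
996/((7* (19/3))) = 2988/133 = 22.47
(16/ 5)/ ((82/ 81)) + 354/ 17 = 83586/ 3485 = 23.98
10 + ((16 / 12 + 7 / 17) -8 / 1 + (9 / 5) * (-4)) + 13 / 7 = -2852 / 1785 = -1.60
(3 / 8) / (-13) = -3 / 104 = -0.03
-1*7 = -7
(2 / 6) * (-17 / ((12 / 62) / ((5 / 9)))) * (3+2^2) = -18445 / 162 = -113.86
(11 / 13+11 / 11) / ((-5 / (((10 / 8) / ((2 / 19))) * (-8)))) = 456 / 13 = 35.08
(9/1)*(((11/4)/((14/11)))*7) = 1089/8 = 136.12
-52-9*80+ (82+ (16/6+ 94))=-1780/3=-593.33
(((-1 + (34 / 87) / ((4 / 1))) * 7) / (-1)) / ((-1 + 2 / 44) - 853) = -12089 / 1634469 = -0.01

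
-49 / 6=-8.17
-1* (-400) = 400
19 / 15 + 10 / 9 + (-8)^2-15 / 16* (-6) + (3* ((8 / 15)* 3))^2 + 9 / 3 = 176477 / 1800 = 98.04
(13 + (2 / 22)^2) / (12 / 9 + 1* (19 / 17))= 80274 / 15125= 5.31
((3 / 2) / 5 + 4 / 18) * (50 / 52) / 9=235 / 4212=0.06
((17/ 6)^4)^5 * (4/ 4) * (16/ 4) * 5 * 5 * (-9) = -101605785166189313060040025/ 101559956668416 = -1000451245739.73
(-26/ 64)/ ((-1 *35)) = 13/ 1120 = 0.01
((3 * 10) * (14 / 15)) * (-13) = -364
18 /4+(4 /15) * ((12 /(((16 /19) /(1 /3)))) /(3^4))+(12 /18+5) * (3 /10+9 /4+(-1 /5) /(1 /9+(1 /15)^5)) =898637887 /102516840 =8.77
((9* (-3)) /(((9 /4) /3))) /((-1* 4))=9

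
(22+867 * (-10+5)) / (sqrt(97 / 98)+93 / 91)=-73001838 / 905+5102279 * sqrt(194) / 905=-2138.47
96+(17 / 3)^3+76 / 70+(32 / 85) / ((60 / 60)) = 897793 / 3213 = 279.43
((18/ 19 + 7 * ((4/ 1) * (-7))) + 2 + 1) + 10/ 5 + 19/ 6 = -21305/ 114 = -186.89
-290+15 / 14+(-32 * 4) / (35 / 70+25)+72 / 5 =-997987 / 3570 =-279.55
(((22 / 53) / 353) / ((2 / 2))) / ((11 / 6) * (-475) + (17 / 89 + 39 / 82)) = -240834 / 178216601935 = -0.00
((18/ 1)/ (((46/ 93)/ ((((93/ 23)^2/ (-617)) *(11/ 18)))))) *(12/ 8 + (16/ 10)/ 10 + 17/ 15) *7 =-8650323297/ 750703900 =-11.52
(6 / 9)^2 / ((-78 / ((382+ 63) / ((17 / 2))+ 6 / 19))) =-34024 / 113373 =-0.30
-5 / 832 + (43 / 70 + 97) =2842353 / 29120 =97.61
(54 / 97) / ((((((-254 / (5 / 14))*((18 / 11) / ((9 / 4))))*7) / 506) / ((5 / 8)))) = -1878525 / 38632384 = -0.05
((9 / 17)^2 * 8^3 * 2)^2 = 6879707136 / 83521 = 82370.99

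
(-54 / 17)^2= 2916 / 289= 10.09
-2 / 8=-1 / 4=-0.25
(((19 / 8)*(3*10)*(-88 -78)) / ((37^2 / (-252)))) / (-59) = -2980530 / 80771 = -36.90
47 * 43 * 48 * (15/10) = 145512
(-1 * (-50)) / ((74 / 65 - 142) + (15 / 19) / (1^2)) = -61750 / 172989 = -0.36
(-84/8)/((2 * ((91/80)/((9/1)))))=-540/13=-41.54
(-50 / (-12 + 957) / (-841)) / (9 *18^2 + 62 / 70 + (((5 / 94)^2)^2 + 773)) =3903744800 / 228956055697470537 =0.00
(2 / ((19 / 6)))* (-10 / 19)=-120 / 361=-0.33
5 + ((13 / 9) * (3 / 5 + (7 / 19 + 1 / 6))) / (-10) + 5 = 504589 / 51300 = 9.84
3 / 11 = 0.27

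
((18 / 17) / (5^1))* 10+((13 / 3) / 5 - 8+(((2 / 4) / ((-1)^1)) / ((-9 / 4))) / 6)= -11426 / 2295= -4.98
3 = 3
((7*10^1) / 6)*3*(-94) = -3290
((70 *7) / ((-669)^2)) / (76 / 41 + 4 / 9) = 10045 / 21085096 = 0.00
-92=-92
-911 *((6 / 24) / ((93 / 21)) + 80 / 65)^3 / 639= -8139030578125 / 2676677020992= -3.04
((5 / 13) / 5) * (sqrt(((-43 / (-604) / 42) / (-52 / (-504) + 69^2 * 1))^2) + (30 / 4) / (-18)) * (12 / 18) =-226461679 / 10598415633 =-0.02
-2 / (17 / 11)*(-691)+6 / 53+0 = 805808 / 901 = 894.35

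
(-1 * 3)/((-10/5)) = 1.50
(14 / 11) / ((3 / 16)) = 224 / 33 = 6.79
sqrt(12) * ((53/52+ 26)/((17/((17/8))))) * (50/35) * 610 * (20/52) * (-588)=-224975625 * sqrt(3)/169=-2305734.99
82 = 82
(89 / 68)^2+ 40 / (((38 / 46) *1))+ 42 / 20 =22945383 / 439280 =52.23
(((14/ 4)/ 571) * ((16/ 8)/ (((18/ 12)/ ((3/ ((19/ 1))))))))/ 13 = 14/ 141037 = 0.00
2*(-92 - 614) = -1412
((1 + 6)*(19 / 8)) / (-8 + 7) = -133 / 8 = -16.62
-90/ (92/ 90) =-88.04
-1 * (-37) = 37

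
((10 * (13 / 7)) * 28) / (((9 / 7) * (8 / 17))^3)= 109535335 / 46656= 2347.72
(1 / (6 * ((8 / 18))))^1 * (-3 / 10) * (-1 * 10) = 9 / 8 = 1.12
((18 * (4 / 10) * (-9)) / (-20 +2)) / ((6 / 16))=48 / 5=9.60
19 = 19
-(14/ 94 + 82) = -3861/ 47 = -82.15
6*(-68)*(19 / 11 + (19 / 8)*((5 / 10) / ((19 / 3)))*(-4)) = -398.73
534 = 534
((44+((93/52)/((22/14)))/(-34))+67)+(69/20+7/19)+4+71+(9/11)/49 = 17182826413/90530440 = 189.80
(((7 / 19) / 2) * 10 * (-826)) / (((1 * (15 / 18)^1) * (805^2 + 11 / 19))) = -0.00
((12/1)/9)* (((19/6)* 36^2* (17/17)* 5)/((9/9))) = 27360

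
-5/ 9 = -0.56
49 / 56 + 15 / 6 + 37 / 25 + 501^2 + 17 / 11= 552216281 / 2200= 251007.40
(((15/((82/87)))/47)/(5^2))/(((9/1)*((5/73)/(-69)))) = -146073/96350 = -1.52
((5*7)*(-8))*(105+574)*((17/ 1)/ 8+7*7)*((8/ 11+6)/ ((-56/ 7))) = 359635745/ 44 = 8173539.66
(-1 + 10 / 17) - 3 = -58 / 17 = -3.41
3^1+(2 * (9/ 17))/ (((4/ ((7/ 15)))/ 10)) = 72/ 17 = 4.24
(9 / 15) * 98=58.80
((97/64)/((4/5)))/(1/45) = 21825/256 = 85.25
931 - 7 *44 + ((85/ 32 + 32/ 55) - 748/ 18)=9261371/ 15840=584.68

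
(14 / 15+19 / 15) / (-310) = -11 / 1550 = -0.01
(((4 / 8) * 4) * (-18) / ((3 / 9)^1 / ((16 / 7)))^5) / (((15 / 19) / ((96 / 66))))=-929524875264 / 924385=-1005560.32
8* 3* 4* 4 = 384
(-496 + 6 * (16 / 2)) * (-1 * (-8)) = -3584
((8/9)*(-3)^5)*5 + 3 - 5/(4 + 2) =-6467/6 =-1077.83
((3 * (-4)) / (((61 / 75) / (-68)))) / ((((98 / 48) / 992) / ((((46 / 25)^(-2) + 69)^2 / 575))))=1598298935106816 / 392616923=4070886.51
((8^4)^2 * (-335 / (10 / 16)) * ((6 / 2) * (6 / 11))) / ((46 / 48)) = -3884797919232 / 253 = -15354932487.08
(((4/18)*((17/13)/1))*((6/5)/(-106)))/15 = -34/155025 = -0.00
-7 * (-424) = 2968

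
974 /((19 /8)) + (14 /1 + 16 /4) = 8134 /19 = 428.11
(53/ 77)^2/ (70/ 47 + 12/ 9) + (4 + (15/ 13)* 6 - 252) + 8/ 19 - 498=-738.49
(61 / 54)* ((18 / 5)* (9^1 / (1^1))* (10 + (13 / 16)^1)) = 31659 / 80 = 395.74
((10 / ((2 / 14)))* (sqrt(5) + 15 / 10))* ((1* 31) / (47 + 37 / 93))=302715 / 4408 + 100905* sqrt(5) / 2204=171.05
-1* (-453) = 453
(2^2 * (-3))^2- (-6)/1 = 150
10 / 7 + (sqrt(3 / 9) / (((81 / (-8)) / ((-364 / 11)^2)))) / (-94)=529984 * sqrt(3) / 1381941 + 10 / 7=2.09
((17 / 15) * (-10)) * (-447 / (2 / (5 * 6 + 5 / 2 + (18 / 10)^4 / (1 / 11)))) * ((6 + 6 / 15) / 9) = 7496342576 / 28125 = 266536.62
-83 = -83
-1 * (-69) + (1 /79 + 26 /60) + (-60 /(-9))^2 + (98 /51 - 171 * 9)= -172020733 /120870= -1423.19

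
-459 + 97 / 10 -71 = -5203 / 10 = -520.30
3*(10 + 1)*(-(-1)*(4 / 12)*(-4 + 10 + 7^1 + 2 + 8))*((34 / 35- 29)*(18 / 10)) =-2233737 / 175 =-12764.21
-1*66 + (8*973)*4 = 31070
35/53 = 0.66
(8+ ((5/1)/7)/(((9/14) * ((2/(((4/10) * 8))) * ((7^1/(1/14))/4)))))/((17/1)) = 3560/7497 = 0.47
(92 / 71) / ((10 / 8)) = 368 / 355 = 1.04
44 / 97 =0.45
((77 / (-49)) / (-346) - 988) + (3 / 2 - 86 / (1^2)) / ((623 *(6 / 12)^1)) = -213028799 / 215558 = -988.27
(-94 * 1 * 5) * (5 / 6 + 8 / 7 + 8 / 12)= -8695 / 7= -1242.14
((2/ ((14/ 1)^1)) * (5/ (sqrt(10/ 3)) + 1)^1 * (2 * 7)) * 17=34 + 17 * sqrt(30)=127.11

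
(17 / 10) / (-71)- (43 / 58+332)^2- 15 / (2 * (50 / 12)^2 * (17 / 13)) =-56193784946813 / 507543500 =-110717.18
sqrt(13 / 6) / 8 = sqrt(78) / 48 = 0.18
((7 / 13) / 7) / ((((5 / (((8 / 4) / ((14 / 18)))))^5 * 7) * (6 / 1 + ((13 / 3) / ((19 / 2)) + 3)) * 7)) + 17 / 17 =1.00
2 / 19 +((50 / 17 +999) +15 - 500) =517.05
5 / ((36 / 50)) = 125 / 18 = 6.94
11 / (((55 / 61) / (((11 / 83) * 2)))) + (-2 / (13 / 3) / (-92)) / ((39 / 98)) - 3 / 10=1901103 / 645242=2.95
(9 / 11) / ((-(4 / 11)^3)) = -1089 / 64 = -17.02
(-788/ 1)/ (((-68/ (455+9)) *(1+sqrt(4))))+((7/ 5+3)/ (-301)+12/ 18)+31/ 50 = 1376666761/ 767550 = 1793.59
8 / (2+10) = 2 / 3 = 0.67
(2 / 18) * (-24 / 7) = -8 / 21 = -0.38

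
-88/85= -1.04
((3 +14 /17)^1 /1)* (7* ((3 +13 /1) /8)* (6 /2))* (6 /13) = 1260 /17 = 74.12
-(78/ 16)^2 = -1521/ 64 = -23.77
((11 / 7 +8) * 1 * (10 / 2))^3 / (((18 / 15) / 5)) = 939884375 / 2058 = 456697.95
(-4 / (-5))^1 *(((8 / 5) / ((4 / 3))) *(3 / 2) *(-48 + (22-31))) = -2052 / 25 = -82.08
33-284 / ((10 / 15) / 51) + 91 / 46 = -997787 / 46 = -21691.02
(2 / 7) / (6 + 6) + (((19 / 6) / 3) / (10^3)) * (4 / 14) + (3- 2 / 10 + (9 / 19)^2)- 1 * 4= -3091463 / 3249000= -0.95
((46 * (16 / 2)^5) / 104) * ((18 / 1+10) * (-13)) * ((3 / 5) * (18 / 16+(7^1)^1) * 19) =-488656896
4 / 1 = 4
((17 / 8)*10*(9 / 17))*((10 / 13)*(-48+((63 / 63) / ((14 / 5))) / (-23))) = -3478725 / 8372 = -415.52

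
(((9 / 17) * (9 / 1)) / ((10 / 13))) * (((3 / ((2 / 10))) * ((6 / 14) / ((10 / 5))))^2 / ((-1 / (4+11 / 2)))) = -8102835 / 13328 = -607.96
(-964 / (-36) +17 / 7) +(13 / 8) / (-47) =691021 / 23688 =29.17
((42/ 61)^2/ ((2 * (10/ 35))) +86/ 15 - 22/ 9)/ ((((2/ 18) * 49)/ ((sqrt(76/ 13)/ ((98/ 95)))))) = 13102837 * sqrt(247)/ 116143573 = 1.77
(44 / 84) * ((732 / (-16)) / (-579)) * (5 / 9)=3355 / 145908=0.02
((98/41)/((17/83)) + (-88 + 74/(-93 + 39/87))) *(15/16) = -1082174475/14965984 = -72.31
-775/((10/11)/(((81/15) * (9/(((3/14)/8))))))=-1546776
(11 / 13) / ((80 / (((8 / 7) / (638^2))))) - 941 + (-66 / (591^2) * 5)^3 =-50008152369731072833934437 / 53143626324404303808120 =-941.00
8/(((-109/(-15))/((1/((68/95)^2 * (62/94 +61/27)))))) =171790875/233359408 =0.74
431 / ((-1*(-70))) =431 / 70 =6.16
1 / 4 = 0.25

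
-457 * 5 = -2285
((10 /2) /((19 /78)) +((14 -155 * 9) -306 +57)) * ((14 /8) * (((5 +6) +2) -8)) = -267575 /19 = -14082.89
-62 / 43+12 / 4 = 67 / 43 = 1.56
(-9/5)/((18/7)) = -7/10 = -0.70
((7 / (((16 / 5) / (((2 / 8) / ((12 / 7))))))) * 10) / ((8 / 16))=6.38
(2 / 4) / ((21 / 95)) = 95 / 42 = 2.26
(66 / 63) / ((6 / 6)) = 22 / 21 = 1.05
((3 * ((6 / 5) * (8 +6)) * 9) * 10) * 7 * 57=1809864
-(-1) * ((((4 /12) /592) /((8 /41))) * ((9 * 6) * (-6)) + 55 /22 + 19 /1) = 24349 /1184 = 20.57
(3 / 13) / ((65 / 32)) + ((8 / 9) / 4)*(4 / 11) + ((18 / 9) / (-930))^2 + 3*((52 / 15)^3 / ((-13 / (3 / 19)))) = -1.32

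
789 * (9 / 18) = 789 / 2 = 394.50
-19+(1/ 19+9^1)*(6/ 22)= -3455/ 209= -16.53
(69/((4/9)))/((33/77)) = 1449/4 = 362.25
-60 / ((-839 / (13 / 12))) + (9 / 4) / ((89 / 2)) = 19121 / 149342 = 0.13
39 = 39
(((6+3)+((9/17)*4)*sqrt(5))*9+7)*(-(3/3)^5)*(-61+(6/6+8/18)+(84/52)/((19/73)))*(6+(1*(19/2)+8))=100331370*sqrt(5)/4199+245254460/2223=163754.75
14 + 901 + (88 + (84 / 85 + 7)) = 85934 / 85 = 1010.99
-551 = -551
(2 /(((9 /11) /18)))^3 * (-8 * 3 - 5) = -2470336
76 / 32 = 19 / 8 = 2.38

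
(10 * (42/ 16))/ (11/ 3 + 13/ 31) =1953/ 304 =6.42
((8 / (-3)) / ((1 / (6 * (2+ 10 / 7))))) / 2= -192 / 7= -27.43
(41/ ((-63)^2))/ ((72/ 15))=205/ 95256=0.00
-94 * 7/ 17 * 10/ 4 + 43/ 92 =-150609/ 1564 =-96.30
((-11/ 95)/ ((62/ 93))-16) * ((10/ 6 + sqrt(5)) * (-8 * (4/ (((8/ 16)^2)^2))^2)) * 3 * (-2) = -302088192 * sqrt(5)/ 95-100696064/ 19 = -12410211.08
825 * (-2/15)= -110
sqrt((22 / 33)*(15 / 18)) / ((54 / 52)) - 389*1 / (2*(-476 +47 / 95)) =1.13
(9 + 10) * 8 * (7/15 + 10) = 1590.93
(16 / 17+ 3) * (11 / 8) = 737 / 136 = 5.42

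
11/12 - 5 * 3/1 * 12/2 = -89.08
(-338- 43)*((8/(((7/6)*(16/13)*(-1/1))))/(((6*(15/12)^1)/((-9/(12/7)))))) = -14859/10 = -1485.90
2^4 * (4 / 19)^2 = 256 / 361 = 0.71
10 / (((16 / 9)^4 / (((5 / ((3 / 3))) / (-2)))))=-164025 / 65536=-2.50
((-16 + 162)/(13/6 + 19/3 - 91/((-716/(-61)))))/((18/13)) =679484/4815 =141.12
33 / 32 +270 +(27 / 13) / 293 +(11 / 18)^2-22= 2462424697 / 9872928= 249.41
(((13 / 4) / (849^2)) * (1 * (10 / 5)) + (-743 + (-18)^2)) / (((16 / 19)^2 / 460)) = -25076356305875 / 92262528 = -271793.51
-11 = -11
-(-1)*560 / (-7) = -80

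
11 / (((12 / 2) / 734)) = 4037 / 3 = 1345.67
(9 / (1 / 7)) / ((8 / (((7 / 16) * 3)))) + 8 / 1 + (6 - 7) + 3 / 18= 6721 / 384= 17.50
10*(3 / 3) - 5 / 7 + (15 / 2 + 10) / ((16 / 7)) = 16.94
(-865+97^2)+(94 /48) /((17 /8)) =435791 /51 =8544.92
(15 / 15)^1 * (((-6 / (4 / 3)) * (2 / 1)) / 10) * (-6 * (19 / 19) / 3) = 9 / 5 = 1.80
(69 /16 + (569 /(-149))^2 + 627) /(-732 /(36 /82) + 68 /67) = -46115927877 /118972494880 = -0.39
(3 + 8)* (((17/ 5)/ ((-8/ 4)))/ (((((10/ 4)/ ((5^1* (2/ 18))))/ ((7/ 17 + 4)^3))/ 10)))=-1031250/ 289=-3568.34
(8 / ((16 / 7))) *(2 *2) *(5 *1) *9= 630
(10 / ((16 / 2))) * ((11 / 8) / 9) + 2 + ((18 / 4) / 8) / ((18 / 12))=739 / 288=2.57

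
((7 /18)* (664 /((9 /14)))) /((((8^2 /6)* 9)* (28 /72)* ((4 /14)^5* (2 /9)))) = 9764867 /384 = 25429.34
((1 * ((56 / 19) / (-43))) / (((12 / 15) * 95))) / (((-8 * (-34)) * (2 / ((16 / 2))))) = -7 / 527782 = -0.00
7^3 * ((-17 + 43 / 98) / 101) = -11361 / 202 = -56.24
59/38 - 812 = -30797/38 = -810.45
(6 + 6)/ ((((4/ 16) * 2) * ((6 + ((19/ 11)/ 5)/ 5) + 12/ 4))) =3300/ 1247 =2.65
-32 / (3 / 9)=-96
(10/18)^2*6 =50/27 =1.85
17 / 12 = 1.42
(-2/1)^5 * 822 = -26304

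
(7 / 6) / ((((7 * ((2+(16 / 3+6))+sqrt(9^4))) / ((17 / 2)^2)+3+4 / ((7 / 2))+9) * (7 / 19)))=0.14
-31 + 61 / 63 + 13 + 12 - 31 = -36.03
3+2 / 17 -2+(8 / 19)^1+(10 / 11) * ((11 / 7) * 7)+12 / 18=11827 / 969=12.21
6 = 6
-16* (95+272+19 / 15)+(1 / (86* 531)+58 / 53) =-71291962739 / 12101490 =-5891.17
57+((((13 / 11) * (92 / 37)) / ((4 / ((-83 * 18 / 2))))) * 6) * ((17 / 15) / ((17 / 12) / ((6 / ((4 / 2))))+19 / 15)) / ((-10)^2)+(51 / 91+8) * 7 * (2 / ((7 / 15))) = 84728132037 / 289814525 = 292.35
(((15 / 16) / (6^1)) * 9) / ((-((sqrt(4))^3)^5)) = -0.00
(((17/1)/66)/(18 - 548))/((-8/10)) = 17/27984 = 0.00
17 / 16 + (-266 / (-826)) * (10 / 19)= 1.23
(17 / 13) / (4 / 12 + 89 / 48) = 272 / 455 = 0.60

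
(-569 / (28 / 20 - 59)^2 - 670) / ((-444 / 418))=11617621345 / 18413568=630.93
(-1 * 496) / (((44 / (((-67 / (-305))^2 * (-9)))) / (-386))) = -1933753464 / 1023275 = -1889.77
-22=-22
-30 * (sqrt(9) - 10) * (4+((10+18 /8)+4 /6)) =3552.50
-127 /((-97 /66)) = 8382 /97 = 86.41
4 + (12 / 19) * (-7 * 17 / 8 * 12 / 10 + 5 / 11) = -7301 / 1045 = -6.99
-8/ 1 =-8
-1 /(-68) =0.01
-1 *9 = -9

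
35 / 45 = 7 / 9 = 0.78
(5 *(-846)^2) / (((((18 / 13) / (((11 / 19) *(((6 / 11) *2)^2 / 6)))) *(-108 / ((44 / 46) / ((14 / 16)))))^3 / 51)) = -6758722846720 / 62601856686873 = -0.11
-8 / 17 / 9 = -8 / 153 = -0.05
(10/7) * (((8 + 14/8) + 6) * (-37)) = -832.50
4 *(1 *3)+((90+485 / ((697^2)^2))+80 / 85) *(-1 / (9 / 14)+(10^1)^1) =1656681835383136 / 2124093460329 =779.95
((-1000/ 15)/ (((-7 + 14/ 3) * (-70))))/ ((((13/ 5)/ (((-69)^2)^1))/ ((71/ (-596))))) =8450775/ 94913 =89.04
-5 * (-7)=35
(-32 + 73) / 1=41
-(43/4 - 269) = 1033/4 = 258.25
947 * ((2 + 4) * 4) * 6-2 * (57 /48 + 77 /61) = 66545193 /488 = 136363.10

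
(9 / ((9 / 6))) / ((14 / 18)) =54 / 7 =7.71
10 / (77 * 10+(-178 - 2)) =1 / 59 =0.02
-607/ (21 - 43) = 607/ 22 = 27.59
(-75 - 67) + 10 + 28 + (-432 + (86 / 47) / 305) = -7683474 / 14335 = -535.99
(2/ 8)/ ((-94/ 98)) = -0.26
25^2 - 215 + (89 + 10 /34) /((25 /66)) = 274438 /425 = 645.74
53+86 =139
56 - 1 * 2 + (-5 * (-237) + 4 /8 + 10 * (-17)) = 2139 /2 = 1069.50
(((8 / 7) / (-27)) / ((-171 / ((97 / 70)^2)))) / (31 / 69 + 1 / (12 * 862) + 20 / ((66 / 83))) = 16415769392 / 884172081301425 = 0.00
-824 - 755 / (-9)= -6661 / 9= -740.11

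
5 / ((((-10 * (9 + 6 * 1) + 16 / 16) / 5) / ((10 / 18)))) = -125 / 1341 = -0.09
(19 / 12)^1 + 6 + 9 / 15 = 491 / 60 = 8.18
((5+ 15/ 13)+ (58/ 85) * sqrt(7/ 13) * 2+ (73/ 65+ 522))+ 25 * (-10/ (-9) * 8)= 116 * sqrt(91)/ 1105+ 439627/ 585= 752.50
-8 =-8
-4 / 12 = -1 / 3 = -0.33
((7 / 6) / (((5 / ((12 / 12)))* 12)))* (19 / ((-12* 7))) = -19 / 4320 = -0.00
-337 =-337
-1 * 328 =-328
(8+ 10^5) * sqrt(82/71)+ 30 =30+ 100008 * sqrt(5822)/71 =107506.25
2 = 2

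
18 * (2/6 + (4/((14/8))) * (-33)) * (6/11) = -56772/77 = -737.30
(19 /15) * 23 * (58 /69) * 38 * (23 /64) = 240787 /720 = 334.43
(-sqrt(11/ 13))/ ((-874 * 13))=sqrt(143)/ 147706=0.00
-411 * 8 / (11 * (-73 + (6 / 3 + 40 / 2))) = 1096 / 187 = 5.86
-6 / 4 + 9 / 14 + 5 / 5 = 0.14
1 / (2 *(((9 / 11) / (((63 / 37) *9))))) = 693 / 74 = 9.36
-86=-86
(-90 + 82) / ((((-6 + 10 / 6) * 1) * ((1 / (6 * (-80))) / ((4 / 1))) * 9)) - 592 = -12816 / 13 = -985.85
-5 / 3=-1.67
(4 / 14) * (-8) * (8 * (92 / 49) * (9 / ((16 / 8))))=-52992 / 343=-154.50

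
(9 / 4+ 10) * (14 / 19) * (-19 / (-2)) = 343 / 4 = 85.75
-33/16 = -2.06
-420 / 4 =-105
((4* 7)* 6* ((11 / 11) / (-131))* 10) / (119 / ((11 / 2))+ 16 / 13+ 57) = -80080 / 498717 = -0.16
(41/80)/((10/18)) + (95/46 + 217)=2023887/9200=219.99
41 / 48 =0.85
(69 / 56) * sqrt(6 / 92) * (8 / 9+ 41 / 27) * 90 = 325 * sqrt(138) / 56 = 68.18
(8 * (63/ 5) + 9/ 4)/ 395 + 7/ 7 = 9961/ 7900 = 1.26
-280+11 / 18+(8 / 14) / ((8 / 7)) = -2510 / 9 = -278.89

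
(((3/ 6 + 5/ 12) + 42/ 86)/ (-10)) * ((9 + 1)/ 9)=-725/ 4644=-0.16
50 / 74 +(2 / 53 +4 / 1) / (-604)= 396191 / 592222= 0.67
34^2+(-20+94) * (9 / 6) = 1267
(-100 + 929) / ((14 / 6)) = 2487 / 7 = 355.29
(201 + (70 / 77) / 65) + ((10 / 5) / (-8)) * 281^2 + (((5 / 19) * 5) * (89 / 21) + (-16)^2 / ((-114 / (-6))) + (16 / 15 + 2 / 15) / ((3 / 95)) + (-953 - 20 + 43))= -4658632361 / 228228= -20412.19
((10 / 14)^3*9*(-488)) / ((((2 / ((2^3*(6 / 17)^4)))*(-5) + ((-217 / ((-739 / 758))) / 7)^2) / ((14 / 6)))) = -518089701312000 / 129081379362019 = -4.01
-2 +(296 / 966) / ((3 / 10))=-1418 / 1449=-0.98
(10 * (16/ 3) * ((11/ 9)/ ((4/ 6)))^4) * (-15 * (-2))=1464100/ 81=18075.31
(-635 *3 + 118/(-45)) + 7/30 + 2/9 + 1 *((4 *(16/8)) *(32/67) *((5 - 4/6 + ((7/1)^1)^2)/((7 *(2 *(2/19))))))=-4977647/2814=-1768.89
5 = 5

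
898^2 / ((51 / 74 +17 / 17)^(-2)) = 3150015625 / 1369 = 2300961.01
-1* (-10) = 10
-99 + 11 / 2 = -187 / 2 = -93.50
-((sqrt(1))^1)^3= -1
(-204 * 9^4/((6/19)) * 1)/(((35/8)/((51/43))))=-1729269648/1505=-1149016.38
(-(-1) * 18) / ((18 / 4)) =4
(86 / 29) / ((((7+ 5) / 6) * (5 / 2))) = 86 / 145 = 0.59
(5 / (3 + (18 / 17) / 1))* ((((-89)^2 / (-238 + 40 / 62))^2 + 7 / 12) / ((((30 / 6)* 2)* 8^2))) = 1538335321765 / 717248892672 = 2.14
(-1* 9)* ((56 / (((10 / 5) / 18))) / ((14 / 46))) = -14904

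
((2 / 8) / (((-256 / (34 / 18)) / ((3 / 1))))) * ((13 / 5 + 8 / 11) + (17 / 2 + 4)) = -29597 / 337920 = -0.09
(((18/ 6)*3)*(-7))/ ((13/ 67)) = -4221/ 13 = -324.69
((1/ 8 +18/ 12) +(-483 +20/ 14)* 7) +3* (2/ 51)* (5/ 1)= -458155/ 136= -3368.79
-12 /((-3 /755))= 3020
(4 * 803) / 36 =803 / 9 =89.22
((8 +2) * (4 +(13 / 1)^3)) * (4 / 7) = 88040 / 7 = 12577.14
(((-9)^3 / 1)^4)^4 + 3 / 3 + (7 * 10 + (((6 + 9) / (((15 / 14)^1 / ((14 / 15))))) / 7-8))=95440281617039135377122431438078013463353245788 / 15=6362685441135942358474829000000000000000000000.00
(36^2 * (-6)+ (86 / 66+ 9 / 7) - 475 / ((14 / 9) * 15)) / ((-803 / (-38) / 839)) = -57399093461 / 185493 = -309440.75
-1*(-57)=57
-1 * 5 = -5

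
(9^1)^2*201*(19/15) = 103113/5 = 20622.60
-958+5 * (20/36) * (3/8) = -22967/24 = -956.96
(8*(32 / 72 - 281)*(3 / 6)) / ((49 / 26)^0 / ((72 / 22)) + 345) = -40400 / 12431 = -3.25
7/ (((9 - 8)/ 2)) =14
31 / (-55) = -31 / 55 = -0.56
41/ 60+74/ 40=38/ 15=2.53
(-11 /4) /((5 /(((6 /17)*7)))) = -231 /170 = -1.36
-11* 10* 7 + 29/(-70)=-53929/70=-770.41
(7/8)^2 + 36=36.77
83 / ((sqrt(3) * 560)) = 0.09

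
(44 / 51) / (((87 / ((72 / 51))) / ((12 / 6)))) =0.03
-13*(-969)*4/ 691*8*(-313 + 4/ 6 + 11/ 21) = -181898.21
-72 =-72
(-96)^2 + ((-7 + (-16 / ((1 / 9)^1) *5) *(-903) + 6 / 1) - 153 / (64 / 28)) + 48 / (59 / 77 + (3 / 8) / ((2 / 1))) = 12395937751 / 18800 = 659358.39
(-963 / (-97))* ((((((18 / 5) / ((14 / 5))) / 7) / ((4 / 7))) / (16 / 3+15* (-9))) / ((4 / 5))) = -130005 / 4226096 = -0.03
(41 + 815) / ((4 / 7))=1498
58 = 58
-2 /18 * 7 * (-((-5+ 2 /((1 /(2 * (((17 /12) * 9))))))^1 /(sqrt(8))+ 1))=7 /9+ 161 * sqrt(2) /18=13.43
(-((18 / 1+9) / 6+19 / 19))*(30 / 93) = -55 / 31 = -1.77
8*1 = 8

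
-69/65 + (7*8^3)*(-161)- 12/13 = -37506689/65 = -577025.98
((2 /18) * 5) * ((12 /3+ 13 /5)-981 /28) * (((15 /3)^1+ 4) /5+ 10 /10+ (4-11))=1327 /20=66.35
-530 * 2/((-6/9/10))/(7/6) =95400/7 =13628.57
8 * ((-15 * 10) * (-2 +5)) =-3600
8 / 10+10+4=74 / 5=14.80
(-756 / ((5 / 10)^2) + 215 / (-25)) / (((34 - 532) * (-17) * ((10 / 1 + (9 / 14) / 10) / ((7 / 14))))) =-106141 / 5964297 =-0.02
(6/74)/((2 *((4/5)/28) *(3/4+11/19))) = 1.07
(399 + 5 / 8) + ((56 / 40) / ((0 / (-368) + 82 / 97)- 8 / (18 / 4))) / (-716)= 291140329 / 728530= 399.63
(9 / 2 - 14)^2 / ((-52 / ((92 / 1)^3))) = -17569148 / 13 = -1351472.92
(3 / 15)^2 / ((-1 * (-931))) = 1 / 23275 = 0.00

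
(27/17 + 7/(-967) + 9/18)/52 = 5263/131512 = 0.04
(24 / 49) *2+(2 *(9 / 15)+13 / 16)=11729 / 3920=2.99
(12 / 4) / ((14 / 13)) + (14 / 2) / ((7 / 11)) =193 / 14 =13.79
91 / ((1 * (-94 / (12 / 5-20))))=4004 / 235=17.04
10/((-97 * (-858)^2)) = -5/35703954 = -0.00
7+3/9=22/3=7.33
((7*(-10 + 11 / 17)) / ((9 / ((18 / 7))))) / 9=-106 / 51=-2.08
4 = 4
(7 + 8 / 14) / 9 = 53 / 63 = 0.84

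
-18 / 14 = -9 / 7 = -1.29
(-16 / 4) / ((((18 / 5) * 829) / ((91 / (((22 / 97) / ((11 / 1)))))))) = -44135 / 7461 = -5.92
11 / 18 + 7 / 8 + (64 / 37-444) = -1174249 / 2664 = -440.78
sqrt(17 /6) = 1.68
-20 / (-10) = 2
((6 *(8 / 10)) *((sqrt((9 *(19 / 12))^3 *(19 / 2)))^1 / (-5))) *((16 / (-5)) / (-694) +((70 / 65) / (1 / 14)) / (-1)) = 552258522 *sqrt(6) / 563875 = 2399.03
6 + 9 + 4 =19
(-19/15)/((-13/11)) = 209/195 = 1.07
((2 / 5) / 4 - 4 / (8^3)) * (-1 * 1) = -59 / 640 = -0.09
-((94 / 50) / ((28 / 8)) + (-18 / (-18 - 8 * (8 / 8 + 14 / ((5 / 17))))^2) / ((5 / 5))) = -21600773 / 40222350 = -0.54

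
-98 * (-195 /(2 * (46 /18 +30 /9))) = 85995 /53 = 1622.55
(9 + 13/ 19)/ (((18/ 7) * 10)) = 322/ 855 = 0.38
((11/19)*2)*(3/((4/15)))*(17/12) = 2805/152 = 18.45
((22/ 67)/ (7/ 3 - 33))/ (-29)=33/ 89378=0.00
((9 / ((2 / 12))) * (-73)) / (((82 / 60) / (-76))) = 8987760 / 41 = 219213.66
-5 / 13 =-0.38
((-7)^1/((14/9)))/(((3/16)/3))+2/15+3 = -1033/15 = -68.87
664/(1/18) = 11952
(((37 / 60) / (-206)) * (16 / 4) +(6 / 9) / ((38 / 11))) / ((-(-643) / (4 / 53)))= 21254 / 1000389045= 0.00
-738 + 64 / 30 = -11038 / 15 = -735.87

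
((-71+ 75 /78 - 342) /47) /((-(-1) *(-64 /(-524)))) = -1403403 /19552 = -71.78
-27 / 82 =-0.33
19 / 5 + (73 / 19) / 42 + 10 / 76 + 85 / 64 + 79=10769959 / 127680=84.35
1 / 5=0.20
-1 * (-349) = 349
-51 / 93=-17 / 31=-0.55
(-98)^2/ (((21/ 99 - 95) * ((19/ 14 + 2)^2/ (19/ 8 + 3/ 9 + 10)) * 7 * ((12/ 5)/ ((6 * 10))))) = -1409687125/ 3454876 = -408.03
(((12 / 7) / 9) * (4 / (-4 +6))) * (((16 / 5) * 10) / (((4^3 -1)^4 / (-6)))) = -0.00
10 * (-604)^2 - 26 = 3648134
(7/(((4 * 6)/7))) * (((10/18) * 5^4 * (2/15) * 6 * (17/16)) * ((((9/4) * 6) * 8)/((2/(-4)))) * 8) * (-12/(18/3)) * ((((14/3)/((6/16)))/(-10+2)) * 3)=-29155000/3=-9718333.33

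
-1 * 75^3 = -421875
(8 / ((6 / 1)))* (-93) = -124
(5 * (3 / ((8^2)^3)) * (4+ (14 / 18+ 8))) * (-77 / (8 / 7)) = -309925 / 6291456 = -0.05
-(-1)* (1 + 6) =7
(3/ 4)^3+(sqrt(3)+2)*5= 5*sqrt(3)+667/ 64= 19.08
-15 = -15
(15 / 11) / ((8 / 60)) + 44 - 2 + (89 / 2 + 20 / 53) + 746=491530 / 583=843.10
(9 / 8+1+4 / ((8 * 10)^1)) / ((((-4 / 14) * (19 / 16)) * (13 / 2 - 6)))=-1218 / 95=-12.82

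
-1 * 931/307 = -3.03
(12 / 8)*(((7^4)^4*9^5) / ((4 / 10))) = 29435569758065541735 / 4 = 7358892439516385433.75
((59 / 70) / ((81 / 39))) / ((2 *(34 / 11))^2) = 92807 / 8739360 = 0.01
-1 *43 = -43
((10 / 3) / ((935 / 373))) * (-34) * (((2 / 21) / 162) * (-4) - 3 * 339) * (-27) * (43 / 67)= -110984811676 / 139293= -796772.36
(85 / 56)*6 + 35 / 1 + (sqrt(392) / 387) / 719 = 14*sqrt(2) / 278253 + 1235 / 28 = 44.11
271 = 271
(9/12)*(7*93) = 1953/4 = 488.25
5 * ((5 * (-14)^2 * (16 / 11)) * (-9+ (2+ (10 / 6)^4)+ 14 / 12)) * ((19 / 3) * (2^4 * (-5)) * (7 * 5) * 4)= -2544236800000 / 2673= -951828208.01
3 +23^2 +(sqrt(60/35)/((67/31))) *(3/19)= 186 *sqrt(21)/8911 +532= 532.10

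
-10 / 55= -2 / 11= -0.18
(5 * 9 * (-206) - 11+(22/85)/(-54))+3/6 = -42597517/4590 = -9280.50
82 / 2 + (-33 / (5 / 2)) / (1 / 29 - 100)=41.13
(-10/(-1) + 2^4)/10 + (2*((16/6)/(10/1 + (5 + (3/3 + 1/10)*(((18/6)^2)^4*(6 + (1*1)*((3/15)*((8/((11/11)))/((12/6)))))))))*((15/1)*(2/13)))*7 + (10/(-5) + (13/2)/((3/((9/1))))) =229083419/11396190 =20.10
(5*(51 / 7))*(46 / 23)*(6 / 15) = 204 / 7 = 29.14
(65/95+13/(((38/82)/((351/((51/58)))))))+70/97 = 350887033/31331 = 11199.36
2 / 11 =0.18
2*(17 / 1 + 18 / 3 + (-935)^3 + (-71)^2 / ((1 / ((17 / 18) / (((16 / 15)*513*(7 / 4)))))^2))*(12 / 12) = -6071389763601992087 / 3713840928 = -1634800703.99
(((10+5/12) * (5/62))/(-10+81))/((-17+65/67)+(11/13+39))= 544375/1095781056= 0.00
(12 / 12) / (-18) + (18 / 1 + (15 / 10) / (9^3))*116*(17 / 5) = 17252893 / 2430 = 7099.96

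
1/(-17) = -1/17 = -0.06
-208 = -208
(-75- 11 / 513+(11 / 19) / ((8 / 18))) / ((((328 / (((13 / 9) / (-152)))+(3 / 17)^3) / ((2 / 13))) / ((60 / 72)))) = 3715972115 / 13570793660556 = 0.00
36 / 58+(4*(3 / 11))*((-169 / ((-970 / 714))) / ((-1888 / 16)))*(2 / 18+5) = -47990378 / 9128185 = -5.26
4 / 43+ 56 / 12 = 4.76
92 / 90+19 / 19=91 / 45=2.02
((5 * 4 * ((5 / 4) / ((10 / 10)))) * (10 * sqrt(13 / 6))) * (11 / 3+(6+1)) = 3925.23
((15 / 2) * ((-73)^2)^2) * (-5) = -2129868075 / 2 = -1064934037.50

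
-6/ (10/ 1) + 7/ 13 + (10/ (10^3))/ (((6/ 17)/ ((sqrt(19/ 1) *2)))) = -4/ 65 + 17 *sqrt(19)/ 300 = 0.19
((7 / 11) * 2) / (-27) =-14 / 297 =-0.05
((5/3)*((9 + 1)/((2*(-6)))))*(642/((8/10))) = -13375/12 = -1114.58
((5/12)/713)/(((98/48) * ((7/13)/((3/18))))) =65/733677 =0.00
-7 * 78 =-546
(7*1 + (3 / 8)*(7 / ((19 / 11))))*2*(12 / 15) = 13.63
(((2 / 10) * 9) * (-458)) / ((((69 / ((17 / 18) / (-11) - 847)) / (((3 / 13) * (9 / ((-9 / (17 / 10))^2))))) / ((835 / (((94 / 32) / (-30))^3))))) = -227784212781588480 / 341473847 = -667061957.40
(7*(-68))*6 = -2856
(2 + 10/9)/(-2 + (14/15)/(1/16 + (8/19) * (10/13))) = 35630/4759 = 7.49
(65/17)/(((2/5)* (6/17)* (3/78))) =4225/6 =704.17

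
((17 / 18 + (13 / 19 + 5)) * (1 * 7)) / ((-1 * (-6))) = 15869 / 2052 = 7.73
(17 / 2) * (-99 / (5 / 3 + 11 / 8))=-20196 / 73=-276.66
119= 119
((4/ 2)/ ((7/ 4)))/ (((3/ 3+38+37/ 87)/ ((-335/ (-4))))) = 5829/ 2401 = 2.43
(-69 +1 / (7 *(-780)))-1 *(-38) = -169261 / 5460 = -31.00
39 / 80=0.49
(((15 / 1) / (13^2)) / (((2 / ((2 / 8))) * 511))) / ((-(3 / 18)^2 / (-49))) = 945 / 24674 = 0.04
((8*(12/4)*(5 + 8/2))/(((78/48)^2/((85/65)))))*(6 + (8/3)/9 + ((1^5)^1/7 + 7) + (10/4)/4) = 23136320/15379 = 1504.41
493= 493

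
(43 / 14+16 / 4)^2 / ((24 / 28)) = 3267 / 56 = 58.34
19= 19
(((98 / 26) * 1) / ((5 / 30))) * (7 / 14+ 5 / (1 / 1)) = 1617 / 13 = 124.38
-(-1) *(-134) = -134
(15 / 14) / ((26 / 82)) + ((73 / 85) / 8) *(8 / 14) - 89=-85.56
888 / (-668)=-222 / 167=-1.33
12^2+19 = 163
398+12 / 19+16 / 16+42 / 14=7650 / 19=402.63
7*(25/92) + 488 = 45071/92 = 489.90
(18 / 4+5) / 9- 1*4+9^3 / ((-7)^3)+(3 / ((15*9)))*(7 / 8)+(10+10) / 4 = -691 / 13720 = -0.05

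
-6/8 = -3/4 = -0.75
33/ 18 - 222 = -1321/ 6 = -220.17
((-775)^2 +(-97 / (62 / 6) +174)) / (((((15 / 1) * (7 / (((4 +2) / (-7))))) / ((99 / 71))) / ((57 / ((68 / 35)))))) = -52548964677 / 261919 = -200630.59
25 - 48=-23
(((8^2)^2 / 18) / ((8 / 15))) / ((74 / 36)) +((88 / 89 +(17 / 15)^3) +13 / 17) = 39823288028 / 188935875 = 210.78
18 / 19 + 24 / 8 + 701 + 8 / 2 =13470 / 19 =708.95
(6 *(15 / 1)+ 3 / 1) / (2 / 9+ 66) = 837 / 596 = 1.40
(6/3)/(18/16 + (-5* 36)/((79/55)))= -1264/78489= -0.02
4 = 4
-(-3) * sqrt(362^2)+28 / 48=13039 / 12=1086.58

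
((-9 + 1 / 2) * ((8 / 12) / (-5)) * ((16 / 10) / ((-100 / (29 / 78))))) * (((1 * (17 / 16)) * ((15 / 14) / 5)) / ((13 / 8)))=-8381 / 8872500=-0.00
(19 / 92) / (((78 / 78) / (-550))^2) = 1436875 / 23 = 62472.83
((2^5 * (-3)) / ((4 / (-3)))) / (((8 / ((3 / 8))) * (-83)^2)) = 27 / 55112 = 0.00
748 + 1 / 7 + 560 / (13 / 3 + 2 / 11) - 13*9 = 787642 / 1043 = 755.17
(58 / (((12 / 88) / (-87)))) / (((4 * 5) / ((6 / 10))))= -27753 / 25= -1110.12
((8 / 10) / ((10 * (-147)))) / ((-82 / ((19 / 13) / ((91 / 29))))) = 551 / 178248525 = 0.00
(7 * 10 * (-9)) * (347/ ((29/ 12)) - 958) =14879340/ 29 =513080.69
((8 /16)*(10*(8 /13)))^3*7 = 448000 /2197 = 203.91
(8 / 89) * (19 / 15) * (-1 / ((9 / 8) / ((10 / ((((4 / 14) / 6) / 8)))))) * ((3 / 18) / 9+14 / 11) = -52229632 / 237897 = -219.55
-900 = -900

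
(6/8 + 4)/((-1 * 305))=-19/1220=-0.02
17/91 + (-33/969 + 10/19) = 19960/29393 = 0.68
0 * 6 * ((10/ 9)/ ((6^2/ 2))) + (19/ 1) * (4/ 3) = 76/ 3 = 25.33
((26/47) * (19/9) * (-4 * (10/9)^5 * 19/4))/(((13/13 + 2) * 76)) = -12350000/74933181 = -0.16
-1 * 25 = -25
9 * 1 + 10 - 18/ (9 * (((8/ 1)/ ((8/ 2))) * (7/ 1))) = 132/ 7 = 18.86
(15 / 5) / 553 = 3 / 553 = 0.01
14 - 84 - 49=-119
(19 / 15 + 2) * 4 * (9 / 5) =588 / 25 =23.52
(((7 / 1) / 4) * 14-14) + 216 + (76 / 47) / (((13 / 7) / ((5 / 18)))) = 2493707 / 10998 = 226.74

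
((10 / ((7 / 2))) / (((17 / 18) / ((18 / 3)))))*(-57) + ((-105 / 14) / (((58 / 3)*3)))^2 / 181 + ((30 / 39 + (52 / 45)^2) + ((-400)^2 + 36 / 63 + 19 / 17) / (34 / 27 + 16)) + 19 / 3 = 2093734336871330917 / 253961436877200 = 8244.30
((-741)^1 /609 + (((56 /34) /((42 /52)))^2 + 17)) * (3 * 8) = 84234016 /176001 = 478.60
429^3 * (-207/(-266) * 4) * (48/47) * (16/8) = 3137931441216/6251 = 501988712.40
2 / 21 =0.10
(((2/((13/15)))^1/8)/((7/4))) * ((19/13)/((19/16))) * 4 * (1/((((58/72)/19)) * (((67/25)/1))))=16416000/2298569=7.14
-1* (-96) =96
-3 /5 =-0.60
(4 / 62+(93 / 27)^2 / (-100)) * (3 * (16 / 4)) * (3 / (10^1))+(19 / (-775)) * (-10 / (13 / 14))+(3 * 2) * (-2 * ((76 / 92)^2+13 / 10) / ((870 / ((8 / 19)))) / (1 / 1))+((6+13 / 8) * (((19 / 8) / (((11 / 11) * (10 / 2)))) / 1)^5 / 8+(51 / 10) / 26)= 1918168014564576187 / 6928428780748800000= 0.28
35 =35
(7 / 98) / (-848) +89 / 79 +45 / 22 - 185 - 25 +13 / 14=-2124217125 / 10316768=-205.90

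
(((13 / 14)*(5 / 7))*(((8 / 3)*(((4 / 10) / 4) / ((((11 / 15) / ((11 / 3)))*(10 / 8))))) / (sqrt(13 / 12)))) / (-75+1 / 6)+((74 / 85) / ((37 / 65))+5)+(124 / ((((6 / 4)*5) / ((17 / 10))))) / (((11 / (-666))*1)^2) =5298760047 / 51425-32*sqrt(39) / 22001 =103038.59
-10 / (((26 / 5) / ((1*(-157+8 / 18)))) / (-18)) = -70450 / 13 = -5419.23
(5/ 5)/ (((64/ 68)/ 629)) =10693/ 16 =668.31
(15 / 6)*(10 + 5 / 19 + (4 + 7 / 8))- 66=-8559 / 304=-28.15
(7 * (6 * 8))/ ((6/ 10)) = 560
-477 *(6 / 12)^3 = -477 / 8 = -59.62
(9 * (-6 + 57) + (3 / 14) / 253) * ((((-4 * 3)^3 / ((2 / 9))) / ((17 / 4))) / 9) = -2809349568 / 30107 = -93312.17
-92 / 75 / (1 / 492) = -15088 / 25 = -603.52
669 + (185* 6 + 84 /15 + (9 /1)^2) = 9328 /5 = 1865.60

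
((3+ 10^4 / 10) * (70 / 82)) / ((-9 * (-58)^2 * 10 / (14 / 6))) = -49147 / 7447896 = -0.01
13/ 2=6.50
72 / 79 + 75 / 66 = 3559 / 1738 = 2.05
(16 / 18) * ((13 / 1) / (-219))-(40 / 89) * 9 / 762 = -1293772 / 22278213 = -0.06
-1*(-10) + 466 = 476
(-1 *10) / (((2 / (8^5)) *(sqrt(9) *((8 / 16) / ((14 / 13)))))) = -4587520 / 39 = -117628.72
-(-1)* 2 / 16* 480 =60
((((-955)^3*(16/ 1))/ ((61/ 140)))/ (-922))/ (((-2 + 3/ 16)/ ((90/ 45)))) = -31216062080000/ 815509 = -38278010.52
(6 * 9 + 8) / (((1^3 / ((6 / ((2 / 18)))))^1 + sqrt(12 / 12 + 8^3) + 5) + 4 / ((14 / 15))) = -82424412 / 60930203 + 26576424 * sqrt(57) / 60930203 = 1.94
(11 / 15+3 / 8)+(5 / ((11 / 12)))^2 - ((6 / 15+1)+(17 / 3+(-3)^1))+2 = 83617 / 2904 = 28.79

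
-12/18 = -0.67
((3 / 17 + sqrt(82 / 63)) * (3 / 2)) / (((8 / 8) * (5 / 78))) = 351 / 85 + 39 * sqrt(574) / 35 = 30.83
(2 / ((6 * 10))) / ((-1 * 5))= -1 / 150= -0.01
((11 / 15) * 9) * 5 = 33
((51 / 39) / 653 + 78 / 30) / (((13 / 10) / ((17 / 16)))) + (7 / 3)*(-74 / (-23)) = 293433937 / 30458532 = 9.63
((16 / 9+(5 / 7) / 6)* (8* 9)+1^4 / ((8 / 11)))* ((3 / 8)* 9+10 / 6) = 311575 / 448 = 695.48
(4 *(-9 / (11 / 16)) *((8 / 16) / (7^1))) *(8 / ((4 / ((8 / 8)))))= -576 / 77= -7.48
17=17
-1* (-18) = 18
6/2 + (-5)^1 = -2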